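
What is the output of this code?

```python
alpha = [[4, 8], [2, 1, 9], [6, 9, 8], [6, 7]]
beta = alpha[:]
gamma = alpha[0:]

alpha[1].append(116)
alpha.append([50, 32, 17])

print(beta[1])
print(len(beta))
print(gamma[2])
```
[2, 1, 9, 116]
4
[6, 9, 8]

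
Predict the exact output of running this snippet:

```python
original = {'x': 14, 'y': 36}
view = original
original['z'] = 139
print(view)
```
{'x': 14, 'y': 36, 'z': 139}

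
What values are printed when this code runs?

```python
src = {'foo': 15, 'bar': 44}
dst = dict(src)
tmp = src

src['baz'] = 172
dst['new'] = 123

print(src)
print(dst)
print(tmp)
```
{'foo': 15, 'bar': 44, 'baz': 172}
{'foo': 15, 'bar': 44, 'new': 123}
{'foo': 15, 'bar': 44, 'baz': 172}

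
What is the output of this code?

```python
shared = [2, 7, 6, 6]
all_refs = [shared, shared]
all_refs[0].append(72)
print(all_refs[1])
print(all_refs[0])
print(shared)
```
[2, 7, 6, 6, 72]
[2, 7, 6, 6, 72]
[2, 7, 6, 6, 72]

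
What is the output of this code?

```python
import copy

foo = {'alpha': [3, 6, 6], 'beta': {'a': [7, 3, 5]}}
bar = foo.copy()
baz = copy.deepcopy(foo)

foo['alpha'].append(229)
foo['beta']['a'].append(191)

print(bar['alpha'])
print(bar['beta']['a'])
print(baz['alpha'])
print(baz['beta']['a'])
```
[3, 6, 6, 229]
[7, 3, 5, 191]
[3, 6, 6]
[7, 3, 5]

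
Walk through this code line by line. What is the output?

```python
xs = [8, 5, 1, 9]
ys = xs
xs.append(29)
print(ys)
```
[8, 5, 1, 9, 29]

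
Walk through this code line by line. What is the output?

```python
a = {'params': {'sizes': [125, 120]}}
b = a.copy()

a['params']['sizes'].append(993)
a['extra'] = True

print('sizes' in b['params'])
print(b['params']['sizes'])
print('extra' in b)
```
True
[125, 120, 993]
False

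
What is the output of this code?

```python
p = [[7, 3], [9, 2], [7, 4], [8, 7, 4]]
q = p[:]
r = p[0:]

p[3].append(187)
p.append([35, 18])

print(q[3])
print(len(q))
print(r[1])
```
[8, 7, 4, 187]
4
[9, 2]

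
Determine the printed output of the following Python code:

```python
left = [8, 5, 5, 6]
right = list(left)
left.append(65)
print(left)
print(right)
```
[8, 5, 5, 6, 65]
[8, 5, 5, 6]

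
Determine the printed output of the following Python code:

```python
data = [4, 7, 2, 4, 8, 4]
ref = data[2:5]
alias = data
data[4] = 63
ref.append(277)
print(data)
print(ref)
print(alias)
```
[4, 7, 2, 4, 63, 4]
[2, 4, 8, 277]
[4, 7, 2, 4, 63, 4]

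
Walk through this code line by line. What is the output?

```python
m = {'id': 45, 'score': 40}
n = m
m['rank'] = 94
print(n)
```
{'id': 45, 'score': 40, 'rank': 94}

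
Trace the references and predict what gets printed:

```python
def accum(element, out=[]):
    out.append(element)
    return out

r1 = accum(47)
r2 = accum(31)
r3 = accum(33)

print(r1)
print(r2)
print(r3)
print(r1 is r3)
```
[47, 31, 33]
[47, 31, 33]
[47, 31, 33]
True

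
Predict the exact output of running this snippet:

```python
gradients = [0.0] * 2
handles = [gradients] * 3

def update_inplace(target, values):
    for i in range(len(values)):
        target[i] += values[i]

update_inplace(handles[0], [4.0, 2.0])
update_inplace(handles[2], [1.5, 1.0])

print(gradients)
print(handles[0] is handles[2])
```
[5.5, 3.0]
True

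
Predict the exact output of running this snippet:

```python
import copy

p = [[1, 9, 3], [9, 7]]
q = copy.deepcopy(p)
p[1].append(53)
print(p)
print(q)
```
[[1, 9, 3], [9, 7, 53]]
[[1, 9, 3], [9, 7]]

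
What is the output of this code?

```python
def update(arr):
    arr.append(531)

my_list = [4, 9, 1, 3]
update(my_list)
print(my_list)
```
[4, 9, 1, 3, 531]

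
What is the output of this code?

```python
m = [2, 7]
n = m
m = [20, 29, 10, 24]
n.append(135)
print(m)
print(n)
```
[20, 29, 10, 24]
[2, 7, 135]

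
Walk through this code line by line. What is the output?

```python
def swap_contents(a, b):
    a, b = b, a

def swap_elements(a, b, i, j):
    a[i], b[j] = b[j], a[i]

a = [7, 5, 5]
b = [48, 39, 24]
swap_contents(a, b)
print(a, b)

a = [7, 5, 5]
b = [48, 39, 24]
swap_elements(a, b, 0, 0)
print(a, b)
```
[7, 5, 5] [48, 39, 24]
[48, 5, 5] [7, 39, 24]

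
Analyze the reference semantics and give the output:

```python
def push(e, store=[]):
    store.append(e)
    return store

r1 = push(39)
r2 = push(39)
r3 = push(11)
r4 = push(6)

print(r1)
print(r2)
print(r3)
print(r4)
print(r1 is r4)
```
[39, 39, 11, 6]
[39, 39, 11, 6]
[39, 39, 11, 6]
[39, 39, 11, 6]
True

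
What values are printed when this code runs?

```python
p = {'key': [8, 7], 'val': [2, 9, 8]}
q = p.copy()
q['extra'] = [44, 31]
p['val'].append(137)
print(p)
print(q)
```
{'key': [8, 7], 'val': [2, 9, 8, 137]}
{'key': [8, 7], 'val': [2, 9, 8, 137], 'extra': [44, 31]}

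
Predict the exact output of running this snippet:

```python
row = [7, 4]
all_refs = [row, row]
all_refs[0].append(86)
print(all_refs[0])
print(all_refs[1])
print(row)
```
[7, 4, 86]
[7, 4, 86]
[7, 4, 86]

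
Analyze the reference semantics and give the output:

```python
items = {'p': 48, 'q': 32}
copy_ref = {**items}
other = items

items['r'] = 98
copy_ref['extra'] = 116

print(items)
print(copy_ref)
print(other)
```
{'p': 48, 'q': 32, 'r': 98}
{'p': 48, 'q': 32, 'extra': 116}
{'p': 48, 'q': 32, 'r': 98}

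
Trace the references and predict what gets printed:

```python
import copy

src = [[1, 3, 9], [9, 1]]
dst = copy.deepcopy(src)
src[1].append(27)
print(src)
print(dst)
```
[[1, 3, 9], [9, 1, 27]]
[[1, 3, 9], [9, 1]]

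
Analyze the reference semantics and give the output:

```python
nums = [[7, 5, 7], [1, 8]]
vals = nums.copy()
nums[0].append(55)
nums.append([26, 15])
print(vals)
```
[[7, 5, 7, 55], [1, 8]]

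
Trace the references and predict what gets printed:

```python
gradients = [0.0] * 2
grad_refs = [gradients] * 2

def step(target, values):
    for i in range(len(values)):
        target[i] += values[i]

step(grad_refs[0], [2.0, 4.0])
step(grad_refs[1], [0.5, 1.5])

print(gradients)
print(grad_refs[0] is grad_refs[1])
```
[2.5, 5.5]
True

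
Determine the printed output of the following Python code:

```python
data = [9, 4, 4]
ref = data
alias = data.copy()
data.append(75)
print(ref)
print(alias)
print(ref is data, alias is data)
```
[9, 4, 4, 75]
[9, 4, 4]
True False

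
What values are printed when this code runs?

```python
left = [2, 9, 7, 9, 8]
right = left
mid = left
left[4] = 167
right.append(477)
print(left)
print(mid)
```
[2, 9, 7, 9, 167, 477]
[2, 9, 7, 9, 167, 477]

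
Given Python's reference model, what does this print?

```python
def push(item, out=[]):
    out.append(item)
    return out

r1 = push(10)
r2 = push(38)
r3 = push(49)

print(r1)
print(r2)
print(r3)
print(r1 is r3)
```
[10, 38, 49]
[10, 38, 49]
[10, 38, 49]
True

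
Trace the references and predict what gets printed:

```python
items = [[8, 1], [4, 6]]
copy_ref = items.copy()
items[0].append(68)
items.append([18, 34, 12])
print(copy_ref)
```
[[8, 1, 68], [4, 6]]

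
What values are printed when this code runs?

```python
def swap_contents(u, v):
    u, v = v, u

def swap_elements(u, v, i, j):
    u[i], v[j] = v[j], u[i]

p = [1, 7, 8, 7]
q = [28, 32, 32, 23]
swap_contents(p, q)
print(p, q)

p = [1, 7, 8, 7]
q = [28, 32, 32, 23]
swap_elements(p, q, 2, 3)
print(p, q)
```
[1, 7, 8, 7] [28, 32, 32, 23]
[1, 7, 23, 7] [28, 32, 32, 8]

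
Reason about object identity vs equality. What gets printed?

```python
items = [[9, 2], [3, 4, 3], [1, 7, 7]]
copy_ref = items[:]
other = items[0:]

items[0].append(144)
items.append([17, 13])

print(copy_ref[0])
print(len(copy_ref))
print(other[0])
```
[9, 2, 144]
3
[9, 2, 144]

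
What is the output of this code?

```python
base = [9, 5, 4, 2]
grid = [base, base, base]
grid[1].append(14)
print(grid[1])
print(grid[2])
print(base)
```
[9, 5, 4, 2, 14]
[9, 5, 4, 2, 14]
[9, 5, 4, 2, 14]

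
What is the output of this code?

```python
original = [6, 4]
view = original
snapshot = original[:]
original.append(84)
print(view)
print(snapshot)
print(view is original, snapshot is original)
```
[6, 4, 84]
[6, 4]
True False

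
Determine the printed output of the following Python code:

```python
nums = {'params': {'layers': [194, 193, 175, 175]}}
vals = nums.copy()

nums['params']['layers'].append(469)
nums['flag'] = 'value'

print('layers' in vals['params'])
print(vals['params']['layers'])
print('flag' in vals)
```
True
[194, 193, 175, 175, 469]
False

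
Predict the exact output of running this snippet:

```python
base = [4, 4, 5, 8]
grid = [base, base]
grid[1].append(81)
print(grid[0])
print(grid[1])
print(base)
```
[4, 4, 5, 8, 81]
[4, 4, 5, 8, 81]
[4, 4, 5, 8, 81]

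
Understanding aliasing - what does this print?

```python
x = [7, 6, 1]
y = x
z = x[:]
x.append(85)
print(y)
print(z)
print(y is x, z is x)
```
[7, 6, 1, 85]
[7, 6, 1]
True False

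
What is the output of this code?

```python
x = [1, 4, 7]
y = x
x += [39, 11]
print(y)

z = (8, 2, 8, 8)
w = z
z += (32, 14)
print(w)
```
[1, 4, 7, 39, 11]
(8, 2, 8, 8)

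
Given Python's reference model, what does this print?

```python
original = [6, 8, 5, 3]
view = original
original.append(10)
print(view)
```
[6, 8, 5, 3, 10]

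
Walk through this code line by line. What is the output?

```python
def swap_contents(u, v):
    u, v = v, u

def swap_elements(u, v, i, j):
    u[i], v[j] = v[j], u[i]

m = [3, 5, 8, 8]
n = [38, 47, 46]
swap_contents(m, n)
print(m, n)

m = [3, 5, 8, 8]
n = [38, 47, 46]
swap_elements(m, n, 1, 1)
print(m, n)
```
[3, 5, 8, 8] [38, 47, 46]
[3, 47, 8, 8] [38, 5, 46]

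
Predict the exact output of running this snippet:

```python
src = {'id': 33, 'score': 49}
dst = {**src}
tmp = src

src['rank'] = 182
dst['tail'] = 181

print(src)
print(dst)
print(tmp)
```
{'id': 33, 'score': 49, 'rank': 182}
{'id': 33, 'score': 49, 'tail': 181}
{'id': 33, 'score': 49, 'rank': 182}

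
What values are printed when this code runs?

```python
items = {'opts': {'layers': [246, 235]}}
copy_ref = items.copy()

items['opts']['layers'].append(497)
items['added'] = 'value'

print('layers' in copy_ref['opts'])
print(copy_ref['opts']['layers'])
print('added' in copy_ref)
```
True
[246, 235, 497]
False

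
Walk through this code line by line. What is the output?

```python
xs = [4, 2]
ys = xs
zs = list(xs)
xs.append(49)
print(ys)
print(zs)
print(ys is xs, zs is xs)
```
[4, 2, 49]
[4, 2]
True False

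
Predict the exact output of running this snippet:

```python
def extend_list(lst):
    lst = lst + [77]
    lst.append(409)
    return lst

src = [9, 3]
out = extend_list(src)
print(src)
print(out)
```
[9, 3]
[9, 3, 77, 409]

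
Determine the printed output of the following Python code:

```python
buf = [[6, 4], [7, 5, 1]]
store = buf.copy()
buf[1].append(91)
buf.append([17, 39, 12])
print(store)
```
[[6, 4], [7, 5, 1, 91]]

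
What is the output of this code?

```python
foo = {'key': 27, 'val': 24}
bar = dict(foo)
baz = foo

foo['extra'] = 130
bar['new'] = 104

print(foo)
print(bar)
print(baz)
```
{'key': 27, 'val': 24, 'extra': 130}
{'key': 27, 'val': 24, 'new': 104}
{'key': 27, 'val': 24, 'extra': 130}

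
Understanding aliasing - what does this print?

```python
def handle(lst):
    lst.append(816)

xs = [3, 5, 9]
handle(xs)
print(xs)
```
[3, 5, 9, 816]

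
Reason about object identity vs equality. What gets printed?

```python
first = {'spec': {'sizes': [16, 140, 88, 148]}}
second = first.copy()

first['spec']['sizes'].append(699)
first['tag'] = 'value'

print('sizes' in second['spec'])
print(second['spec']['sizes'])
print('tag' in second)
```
True
[16, 140, 88, 148, 699]
False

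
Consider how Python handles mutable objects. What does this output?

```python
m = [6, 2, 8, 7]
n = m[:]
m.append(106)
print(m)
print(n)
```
[6, 2, 8, 7, 106]
[6, 2, 8, 7]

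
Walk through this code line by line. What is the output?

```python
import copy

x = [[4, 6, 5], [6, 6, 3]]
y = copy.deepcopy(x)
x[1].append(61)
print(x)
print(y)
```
[[4, 6, 5], [6, 6, 3, 61]]
[[4, 6, 5], [6, 6, 3]]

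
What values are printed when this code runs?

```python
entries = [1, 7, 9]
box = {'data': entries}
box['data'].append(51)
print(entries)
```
[1, 7, 9, 51]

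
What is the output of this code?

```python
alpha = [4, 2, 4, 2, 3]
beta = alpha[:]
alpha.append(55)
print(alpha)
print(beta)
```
[4, 2, 4, 2, 3, 55]
[4, 2, 4, 2, 3]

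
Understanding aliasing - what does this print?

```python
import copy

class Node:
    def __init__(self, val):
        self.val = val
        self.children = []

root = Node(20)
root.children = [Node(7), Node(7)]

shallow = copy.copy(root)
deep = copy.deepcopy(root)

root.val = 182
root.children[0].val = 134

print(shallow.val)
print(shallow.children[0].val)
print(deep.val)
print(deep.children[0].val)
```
20
134
20
7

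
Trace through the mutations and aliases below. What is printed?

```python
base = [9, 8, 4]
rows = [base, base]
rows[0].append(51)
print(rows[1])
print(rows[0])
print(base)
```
[9, 8, 4, 51]
[9, 8, 4, 51]
[9, 8, 4, 51]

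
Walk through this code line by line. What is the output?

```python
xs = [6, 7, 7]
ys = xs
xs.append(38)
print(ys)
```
[6, 7, 7, 38]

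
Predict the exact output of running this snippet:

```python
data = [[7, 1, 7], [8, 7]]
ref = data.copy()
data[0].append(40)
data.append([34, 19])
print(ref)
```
[[7, 1, 7, 40], [8, 7]]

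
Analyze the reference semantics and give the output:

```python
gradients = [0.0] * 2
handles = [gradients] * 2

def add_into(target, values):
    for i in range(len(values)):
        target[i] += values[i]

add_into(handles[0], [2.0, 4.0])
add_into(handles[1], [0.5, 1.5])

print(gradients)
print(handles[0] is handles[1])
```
[2.5, 5.5]
True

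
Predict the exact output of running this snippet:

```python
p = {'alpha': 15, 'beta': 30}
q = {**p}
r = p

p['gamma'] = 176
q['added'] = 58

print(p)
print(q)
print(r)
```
{'alpha': 15, 'beta': 30, 'gamma': 176}
{'alpha': 15, 'beta': 30, 'added': 58}
{'alpha': 15, 'beta': 30, 'gamma': 176}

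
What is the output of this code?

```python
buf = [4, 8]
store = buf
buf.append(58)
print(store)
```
[4, 8, 58]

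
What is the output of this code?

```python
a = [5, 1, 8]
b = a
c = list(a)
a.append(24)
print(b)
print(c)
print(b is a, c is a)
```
[5, 1, 8, 24]
[5, 1, 8]
True False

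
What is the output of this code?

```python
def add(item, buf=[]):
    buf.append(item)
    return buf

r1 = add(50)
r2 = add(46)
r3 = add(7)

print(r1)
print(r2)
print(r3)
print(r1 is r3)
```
[50, 46, 7]
[50, 46, 7]
[50, 46, 7]
True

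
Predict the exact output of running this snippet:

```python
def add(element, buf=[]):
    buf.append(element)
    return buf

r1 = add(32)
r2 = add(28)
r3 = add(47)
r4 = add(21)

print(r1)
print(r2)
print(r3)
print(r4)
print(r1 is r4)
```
[32, 28, 47, 21]
[32, 28, 47, 21]
[32, 28, 47, 21]
[32, 28, 47, 21]
True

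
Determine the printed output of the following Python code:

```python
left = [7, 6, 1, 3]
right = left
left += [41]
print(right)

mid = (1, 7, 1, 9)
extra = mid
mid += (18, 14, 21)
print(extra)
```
[7, 6, 1, 3, 41]
(1, 7, 1, 9)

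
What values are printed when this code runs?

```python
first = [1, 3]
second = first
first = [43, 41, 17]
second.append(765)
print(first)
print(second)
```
[43, 41, 17]
[1, 3, 765]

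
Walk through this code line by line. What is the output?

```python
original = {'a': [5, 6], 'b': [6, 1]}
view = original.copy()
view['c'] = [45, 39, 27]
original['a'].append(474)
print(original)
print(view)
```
{'a': [5, 6, 474], 'b': [6, 1]}
{'a': [5, 6, 474], 'b': [6, 1], 'c': [45, 39, 27]}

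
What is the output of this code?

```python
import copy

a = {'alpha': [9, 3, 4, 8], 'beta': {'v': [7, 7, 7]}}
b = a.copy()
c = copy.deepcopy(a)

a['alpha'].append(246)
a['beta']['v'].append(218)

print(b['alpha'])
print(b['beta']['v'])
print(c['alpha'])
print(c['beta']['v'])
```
[9, 3, 4, 8, 246]
[7, 7, 7, 218]
[9, 3, 4, 8]
[7, 7, 7]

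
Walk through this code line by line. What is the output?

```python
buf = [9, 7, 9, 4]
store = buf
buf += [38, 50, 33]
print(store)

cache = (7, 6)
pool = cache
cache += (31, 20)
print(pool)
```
[9, 7, 9, 4, 38, 50, 33]
(7, 6)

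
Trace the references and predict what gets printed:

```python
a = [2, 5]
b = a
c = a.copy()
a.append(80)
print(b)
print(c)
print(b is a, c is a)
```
[2, 5, 80]
[2, 5]
True False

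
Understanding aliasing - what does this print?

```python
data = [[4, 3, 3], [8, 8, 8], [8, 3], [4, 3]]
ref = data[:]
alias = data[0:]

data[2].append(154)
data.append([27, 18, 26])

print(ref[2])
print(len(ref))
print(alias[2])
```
[8, 3, 154]
4
[8, 3, 154]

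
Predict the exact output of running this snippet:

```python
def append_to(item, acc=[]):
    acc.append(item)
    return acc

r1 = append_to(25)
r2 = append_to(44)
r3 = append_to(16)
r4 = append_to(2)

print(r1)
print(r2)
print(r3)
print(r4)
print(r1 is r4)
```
[25, 44, 16, 2]
[25, 44, 16, 2]
[25, 44, 16, 2]
[25, 44, 16, 2]
True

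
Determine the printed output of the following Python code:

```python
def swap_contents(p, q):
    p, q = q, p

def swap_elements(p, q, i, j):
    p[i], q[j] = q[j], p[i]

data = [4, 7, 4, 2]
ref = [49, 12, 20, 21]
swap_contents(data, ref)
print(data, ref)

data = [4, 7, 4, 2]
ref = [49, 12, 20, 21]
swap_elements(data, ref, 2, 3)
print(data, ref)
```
[4, 7, 4, 2] [49, 12, 20, 21]
[4, 7, 21, 2] [49, 12, 20, 4]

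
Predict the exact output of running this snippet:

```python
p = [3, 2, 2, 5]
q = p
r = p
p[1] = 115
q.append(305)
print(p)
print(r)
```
[3, 115, 2, 5, 305]
[3, 115, 2, 5, 305]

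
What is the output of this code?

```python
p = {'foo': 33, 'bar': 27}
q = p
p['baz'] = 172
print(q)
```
{'foo': 33, 'bar': 27, 'baz': 172}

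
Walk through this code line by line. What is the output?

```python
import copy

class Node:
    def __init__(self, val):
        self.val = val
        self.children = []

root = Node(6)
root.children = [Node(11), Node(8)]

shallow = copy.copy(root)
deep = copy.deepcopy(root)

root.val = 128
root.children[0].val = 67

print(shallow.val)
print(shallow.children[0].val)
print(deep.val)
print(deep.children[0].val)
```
6
67
6
11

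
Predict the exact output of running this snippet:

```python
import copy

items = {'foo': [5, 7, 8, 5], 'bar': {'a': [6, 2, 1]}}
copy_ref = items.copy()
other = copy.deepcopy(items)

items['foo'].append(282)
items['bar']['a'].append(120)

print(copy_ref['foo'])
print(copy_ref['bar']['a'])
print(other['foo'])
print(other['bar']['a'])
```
[5, 7, 8, 5, 282]
[6, 2, 1, 120]
[5, 7, 8, 5]
[6, 2, 1]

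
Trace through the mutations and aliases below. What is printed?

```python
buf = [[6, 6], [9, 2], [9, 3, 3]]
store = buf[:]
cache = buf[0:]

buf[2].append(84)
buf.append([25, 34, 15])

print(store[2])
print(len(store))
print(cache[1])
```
[9, 3, 3, 84]
3
[9, 2]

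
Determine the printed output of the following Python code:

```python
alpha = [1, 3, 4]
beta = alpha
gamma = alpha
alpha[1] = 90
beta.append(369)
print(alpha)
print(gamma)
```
[1, 90, 4, 369]
[1, 90, 4, 369]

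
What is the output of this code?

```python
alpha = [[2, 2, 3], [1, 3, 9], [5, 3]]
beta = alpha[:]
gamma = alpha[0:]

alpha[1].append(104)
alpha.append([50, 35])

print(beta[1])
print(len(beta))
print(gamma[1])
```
[1, 3, 9, 104]
3
[1, 3, 9, 104]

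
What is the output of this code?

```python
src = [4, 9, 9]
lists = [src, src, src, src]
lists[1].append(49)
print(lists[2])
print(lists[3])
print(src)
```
[4, 9, 9, 49]
[4, 9, 9, 49]
[4, 9, 9, 49]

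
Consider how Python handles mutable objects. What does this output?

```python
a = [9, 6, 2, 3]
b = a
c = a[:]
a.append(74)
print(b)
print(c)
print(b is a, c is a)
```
[9, 6, 2, 3, 74]
[9, 6, 2, 3]
True False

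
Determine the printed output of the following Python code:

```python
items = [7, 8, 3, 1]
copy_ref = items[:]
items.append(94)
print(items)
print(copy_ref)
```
[7, 8, 3, 1, 94]
[7, 8, 3, 1]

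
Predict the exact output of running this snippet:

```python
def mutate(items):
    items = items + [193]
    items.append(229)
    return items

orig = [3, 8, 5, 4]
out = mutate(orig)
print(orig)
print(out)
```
[3, 8, 5, 4]
[3, 8, 5, 4, 193, 229]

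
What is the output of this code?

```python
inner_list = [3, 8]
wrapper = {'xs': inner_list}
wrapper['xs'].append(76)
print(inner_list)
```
[3, 8, 76]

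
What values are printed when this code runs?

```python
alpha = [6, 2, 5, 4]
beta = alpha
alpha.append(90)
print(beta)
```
[6, 2, 5, 4, 90]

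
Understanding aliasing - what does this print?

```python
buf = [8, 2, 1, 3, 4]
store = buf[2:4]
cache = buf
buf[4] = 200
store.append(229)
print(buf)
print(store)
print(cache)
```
[8, 2, 1, 3, 200]
[1, 3, 229]
[8, 2, 1, 3, 200]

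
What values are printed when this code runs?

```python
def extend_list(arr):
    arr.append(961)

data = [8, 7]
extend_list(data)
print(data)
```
[8, 7, 961]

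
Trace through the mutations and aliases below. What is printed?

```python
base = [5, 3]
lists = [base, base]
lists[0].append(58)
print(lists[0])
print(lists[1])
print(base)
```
[5, 3, 58]
[5, 3, 58]
[5, 3, 58]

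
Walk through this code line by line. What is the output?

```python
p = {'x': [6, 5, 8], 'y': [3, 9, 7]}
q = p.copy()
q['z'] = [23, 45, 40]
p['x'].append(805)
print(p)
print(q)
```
{'x': [6, 5, 8, 805], 'y': [3, 9, 7]}
{'x': [6, 5, 8, 805], 'y': [3, 9, 7], 'z': [23, 45, 40]}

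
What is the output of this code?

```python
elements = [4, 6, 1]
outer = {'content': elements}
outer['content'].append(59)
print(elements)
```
[4, 6, 1, 59]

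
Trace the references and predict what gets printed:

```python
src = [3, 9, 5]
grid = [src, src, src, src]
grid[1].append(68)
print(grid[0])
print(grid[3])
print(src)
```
[3, 9, 5, 68]
[3, 9, 5, 68]
[3, 9, 5, 68]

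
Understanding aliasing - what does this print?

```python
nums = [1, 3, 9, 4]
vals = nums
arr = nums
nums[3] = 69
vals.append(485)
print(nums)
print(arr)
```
[1, 3, 9, 69, 485]
[1, 3, 9, 69, 485]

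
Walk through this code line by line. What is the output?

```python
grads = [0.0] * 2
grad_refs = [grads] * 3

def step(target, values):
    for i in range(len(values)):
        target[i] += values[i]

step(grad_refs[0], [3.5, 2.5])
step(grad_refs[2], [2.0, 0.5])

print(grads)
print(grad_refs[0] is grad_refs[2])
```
[5.5, 3.0]
True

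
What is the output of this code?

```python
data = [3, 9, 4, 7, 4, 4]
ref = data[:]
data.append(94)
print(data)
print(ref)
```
[3, 9, 4, 7, 4, 4, 94]
[3, 9, 4, 7, 4, 4]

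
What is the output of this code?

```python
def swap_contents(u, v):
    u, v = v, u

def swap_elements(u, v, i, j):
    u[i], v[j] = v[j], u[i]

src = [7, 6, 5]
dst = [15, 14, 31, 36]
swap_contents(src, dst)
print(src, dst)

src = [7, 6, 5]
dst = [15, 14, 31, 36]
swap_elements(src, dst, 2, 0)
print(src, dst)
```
[7, 6, 5] [15, 14, 31, 36]
[7, 6, 15] [5, 14, 31, 36]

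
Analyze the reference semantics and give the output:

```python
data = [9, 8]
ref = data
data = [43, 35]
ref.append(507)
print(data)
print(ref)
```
[43, 35]
[9, 8, 507]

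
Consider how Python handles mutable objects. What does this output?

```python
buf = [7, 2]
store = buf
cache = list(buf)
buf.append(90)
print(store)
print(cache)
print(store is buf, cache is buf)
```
[7, 2, 90]
[7, 2]
True False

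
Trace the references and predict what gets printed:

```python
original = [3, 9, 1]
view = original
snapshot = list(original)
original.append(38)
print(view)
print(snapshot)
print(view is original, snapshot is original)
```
[3, 9, 1, 38]
[3, 9, 1]
True False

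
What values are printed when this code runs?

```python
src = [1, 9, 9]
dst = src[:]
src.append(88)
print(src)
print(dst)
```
[1, 9, 9, 88]
[1, 9, 9]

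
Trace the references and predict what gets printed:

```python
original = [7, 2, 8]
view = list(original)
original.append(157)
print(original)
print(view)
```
[7, 2, 8, 157]
[7, 2, 8]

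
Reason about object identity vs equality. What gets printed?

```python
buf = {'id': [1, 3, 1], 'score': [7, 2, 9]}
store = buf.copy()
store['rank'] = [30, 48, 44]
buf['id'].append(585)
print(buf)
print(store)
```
{'id': [1, 3, 1, 585], 'score': [7, 2, 9]}
{'id': [1, 3, 1, 585], 'score': [7, 2, 9], 'rank': [30, 48, 44]}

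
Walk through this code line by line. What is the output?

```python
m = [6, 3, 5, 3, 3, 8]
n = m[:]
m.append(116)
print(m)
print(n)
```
[6, 3, 5, 3, 3, 8, 116]
[6, 3, 5, 3, 3, 8]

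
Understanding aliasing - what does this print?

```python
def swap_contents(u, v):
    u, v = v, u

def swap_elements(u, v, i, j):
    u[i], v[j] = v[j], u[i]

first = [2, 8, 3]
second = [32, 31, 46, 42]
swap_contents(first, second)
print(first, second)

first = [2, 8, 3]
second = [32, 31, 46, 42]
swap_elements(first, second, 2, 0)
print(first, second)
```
[2, 8, 3] [32, 31, 46, 42]
[2, 8, 32] [3, 31, 46, 42]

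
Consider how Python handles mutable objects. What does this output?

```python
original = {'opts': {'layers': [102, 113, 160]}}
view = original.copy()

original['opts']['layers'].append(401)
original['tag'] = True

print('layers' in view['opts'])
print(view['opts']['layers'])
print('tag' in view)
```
True
[102, 113, 160, 401]
False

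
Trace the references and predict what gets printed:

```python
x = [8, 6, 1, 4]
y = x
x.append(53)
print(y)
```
[8, 6, 1, 4, 53]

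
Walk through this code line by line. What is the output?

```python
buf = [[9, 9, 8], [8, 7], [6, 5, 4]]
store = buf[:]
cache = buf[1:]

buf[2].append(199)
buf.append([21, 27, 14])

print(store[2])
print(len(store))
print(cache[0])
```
[6, 5, 4, 199]
3
[8, 7]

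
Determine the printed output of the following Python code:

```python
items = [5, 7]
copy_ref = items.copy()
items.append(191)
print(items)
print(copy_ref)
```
[5, 7, 191]
[5, 7]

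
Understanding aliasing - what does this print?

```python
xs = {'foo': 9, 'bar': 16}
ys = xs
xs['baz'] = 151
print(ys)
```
{'foo': 9, 'bar': 16, 'baz': 151}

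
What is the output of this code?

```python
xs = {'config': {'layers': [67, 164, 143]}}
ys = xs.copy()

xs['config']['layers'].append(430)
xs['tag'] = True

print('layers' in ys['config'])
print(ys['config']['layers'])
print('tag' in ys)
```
True
[67, 164, 143, 430]
False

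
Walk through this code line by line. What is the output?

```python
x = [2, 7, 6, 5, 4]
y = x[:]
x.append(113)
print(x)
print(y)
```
[2, 7, 6, 5, 4, 113]
[2, 7, 6, 5, 4]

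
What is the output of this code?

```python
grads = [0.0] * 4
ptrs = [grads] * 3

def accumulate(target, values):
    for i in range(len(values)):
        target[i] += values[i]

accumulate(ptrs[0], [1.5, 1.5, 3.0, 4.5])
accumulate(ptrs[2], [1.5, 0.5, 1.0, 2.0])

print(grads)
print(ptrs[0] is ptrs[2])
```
[3.0, 2.0, 4.0, 6.5]
True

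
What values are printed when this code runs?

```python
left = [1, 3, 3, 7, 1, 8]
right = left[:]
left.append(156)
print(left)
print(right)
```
[1, 3, 3, 7, 1, 8, 156]
[1, 3, 3, 7, 1, 8]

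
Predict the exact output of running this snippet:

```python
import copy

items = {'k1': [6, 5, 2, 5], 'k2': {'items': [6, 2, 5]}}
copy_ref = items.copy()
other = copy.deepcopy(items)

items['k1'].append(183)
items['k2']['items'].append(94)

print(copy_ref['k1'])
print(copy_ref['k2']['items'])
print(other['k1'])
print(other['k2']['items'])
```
[6, 5, 2, 5, 183]
[6, 2, 5, 94]
[6, 5, 2, 5]
[6, 2, 5]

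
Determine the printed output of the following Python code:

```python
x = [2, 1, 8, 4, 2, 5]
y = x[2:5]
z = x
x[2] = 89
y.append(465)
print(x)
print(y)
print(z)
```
[2, 1, 89, 4, 2, 5]
[8, 4, 2, 465]
[2, 1, 89, 4, 2, 5]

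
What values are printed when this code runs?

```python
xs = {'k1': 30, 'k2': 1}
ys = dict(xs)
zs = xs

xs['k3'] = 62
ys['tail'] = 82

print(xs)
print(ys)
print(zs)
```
{'k1': 30, 'k2': 1, 'k3': 62}
{'k1': 30, 'k2': 1, 'tail': 82}
{'k1': 30, 'k2': 1, 'k3': 62}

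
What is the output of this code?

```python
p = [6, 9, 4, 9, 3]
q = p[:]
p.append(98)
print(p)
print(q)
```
[6, 9, 4, 9, 3, 98]
[6, 9, 4, 9, 3]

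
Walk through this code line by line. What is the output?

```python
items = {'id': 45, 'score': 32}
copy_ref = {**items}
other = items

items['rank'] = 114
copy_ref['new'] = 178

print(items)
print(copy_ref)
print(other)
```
{'id': 45, 'score': 32, 'rank': 114}
{'id': 45, 'score': 32, 'new': 178}
{'id': 45, 'score': 32, 'rank': 114}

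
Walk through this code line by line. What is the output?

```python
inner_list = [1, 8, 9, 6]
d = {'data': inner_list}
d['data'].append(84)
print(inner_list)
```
[1, 8, 9, 6, 84]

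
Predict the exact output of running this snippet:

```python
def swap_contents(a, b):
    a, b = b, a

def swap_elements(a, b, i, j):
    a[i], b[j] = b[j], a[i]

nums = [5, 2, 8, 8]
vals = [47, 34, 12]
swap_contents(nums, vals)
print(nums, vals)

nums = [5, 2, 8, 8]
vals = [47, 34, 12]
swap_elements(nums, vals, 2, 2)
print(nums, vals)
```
[5, 2, 8, 8] [47, 34, 12]
[5, 2, 12, 8] [47, 34, 8]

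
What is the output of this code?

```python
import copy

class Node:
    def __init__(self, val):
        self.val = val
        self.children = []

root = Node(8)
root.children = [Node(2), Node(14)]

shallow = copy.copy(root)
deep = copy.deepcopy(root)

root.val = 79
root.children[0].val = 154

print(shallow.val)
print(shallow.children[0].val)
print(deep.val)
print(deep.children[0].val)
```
8
154
8
2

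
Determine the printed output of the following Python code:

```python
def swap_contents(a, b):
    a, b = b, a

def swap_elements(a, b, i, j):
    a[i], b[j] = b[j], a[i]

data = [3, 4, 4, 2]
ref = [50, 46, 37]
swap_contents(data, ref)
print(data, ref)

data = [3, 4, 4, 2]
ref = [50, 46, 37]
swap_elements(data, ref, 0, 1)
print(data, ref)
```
[3, 4, 4, 2] [50, 46, 37]
[46, 4, 4, 2] [50, 3, 37]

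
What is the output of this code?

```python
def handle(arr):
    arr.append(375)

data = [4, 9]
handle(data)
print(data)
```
[4, 9, 375]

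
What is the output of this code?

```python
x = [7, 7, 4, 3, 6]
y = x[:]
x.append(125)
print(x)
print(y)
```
[7, 7, 4, 3, 6, 125]
[7, 7, 4, 3, 6]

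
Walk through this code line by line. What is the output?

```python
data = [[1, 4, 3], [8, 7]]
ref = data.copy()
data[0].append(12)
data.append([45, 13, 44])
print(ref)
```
[[1, 4, 3, 12], [8, 7]]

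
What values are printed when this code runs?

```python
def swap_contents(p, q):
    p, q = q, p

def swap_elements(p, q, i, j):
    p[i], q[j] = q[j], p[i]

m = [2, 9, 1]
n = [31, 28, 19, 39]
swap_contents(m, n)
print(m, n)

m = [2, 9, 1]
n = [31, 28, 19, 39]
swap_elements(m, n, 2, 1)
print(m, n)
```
[2, 9, 1] [31, 28, 19, 39]
[2, 9, 28] [31, 1, 19, 39]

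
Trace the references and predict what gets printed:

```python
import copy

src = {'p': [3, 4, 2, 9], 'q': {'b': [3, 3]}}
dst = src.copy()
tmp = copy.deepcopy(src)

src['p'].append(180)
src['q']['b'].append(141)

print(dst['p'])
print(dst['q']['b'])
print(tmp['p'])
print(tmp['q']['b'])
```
[3, 4, 2, 9, 180]
[3, 3, 141]
[3, 4, 2, 9]
[3, 3]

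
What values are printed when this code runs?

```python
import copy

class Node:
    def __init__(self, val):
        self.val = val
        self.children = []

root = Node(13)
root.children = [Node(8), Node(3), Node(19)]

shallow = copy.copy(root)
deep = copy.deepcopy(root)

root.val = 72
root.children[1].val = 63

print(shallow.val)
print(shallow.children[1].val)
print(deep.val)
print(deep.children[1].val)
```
13
63
13
3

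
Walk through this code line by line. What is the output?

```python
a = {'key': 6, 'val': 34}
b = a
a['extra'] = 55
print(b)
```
{'key': 6, 'val': 34, 'extra': 55}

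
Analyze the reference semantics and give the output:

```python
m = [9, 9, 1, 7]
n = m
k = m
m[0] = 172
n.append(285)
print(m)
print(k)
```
[172, 9, 1, 7, 285]
[172, 9, 1, 7, 285]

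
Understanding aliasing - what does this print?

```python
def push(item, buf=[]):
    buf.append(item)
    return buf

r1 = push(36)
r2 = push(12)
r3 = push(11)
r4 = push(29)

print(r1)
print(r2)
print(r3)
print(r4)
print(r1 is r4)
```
[36, 12, 11, 29]
[36, 12, 11, 29]
[36, 12, 11, 29]
[36, 12, 11, 29]
True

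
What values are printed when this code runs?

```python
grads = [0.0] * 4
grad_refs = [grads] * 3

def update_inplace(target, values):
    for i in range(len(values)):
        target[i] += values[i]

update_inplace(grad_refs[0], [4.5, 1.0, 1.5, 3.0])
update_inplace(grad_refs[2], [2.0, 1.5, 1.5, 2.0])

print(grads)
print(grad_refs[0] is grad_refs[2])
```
[6.5, 2.5, 3.0, 5.0]
True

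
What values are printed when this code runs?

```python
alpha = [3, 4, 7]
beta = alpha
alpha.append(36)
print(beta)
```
[3, 4, 7, 36]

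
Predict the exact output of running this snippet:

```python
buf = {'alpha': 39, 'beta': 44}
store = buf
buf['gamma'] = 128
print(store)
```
{'alpha': 39, 'beta': 44, 'gamma': 128}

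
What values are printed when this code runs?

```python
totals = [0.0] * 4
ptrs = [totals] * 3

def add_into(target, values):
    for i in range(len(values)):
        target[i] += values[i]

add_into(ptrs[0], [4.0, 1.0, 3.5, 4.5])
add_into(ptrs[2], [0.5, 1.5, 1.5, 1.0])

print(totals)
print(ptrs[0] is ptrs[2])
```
[4.5, 2.5, 5.0, 5.5]
True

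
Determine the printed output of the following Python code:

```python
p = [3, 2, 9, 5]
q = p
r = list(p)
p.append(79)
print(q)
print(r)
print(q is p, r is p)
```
[3, 2, 9, 5, 79]
[3, 2, 9, 5]
True False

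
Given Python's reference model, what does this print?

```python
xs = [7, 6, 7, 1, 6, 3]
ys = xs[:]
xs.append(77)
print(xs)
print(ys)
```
[7, 6, 7, 1, 6, 3, 77]
[7, 6, 7, 1, 6, 3]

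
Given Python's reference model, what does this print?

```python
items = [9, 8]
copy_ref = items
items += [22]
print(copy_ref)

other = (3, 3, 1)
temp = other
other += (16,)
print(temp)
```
[9, 8, 22]
(3, 3, 1)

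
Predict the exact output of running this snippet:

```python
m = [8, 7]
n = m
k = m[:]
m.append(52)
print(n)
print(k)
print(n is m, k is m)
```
[8, 7, 52]
[8, 7]
True False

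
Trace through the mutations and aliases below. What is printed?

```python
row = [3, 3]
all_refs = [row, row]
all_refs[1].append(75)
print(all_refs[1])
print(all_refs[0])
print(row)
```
[3, 3, 75]
[3, 3, 75]
[3, 3, 75]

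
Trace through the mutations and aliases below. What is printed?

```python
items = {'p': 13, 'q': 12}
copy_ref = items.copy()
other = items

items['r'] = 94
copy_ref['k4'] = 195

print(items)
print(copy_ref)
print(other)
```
{'p': 13, 'q': 12, 'r': 94}
{'p': 13, 'q': 12, 'k4': 195}
{'p': 13, 'q': 12, 'r': 94}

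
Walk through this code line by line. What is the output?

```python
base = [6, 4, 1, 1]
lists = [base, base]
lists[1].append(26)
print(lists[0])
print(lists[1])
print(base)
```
[6, 4, 1, 1, 26]
[6, 4, 1, 1, 26]
[6, 4, 1, 1, 26]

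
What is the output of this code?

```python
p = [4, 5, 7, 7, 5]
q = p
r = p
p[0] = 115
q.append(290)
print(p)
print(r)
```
[115, 5, 7, 7, 5, 290]
[115, 5, 7, 7, 5, 290]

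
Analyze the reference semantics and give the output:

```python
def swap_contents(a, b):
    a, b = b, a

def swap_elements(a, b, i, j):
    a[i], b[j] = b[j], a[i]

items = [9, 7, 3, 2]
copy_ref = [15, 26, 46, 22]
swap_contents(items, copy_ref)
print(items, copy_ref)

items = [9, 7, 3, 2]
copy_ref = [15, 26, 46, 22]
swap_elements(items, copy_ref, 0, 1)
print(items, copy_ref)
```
[9, 7, 3, 2] [15, 26, 46, 22]
[26, 7, 3, 2] [15, 9, 46, 22]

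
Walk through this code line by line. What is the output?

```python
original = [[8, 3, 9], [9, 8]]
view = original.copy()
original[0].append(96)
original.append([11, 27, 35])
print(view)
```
[[8, 3, 9, 96], [9, 8]]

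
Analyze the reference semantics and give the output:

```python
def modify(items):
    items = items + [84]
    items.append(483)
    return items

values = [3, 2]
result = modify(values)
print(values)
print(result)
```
[3, 2]
[3, 2, 84, 483]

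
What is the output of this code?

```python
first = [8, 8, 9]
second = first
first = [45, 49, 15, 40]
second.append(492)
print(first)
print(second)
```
[45, 49, 15, 40]
[8, 8, 9, 492]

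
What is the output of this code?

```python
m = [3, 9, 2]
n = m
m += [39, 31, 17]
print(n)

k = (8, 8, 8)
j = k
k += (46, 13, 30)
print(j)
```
[3, 9, 2, 39, 31, 17]
(8, 8, 8)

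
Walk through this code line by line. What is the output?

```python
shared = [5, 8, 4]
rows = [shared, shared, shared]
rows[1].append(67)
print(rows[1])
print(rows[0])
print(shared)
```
[5, 8, 4, 67]
[5, 8, 4, 67]
[5, 8, 4, 67]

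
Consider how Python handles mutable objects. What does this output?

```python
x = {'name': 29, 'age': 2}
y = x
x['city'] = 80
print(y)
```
{'name': 29, 'age': 2, 'city': 80}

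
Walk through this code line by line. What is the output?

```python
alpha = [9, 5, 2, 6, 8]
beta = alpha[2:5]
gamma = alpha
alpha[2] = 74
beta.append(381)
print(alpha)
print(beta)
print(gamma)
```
[9, 5, 74, 6, 8]
[2, 6, 8, 381]
[9, 5, 74, 6, 8]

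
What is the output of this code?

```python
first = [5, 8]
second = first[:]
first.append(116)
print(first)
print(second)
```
[5, 8, 116]
[5, 8]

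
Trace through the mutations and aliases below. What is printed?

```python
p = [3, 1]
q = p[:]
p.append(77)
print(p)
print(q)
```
[3, 1, 77]
[3, 1]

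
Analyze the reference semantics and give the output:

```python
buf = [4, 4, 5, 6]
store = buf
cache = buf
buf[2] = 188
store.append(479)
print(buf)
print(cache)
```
[4, 4, 188, 6, 479]
[4, 4, 188, 6, 479]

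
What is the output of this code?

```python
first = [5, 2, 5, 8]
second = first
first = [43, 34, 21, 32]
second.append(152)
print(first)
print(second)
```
[43, 34, 21, 32]
[5, 2, 5, 8, 152]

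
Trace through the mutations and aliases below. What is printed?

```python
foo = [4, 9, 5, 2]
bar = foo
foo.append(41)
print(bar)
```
[4, 9, 5, 2, 41]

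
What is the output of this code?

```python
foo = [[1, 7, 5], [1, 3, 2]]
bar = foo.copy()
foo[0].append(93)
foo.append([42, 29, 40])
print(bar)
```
[[1, 7, 5, 93], [1, 3, 2]]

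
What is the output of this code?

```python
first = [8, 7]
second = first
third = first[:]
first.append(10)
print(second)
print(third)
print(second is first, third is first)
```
[8, 7, 10]
[8, 7]
True False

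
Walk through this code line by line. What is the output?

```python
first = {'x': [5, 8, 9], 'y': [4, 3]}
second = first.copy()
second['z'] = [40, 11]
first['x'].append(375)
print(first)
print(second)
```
{'x': [5, 8, 9, 375], 'y': [4, 3]}
{'x': [5, 8, 9, 375], 'y': [4, 3], 'z': [40, 11]}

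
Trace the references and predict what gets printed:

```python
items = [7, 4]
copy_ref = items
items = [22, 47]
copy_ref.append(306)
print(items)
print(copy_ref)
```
[22, 47]
[7, 4, 306]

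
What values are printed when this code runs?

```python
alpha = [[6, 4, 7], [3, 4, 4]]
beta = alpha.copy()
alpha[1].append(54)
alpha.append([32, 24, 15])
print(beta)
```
[[6, 4, 7], [3, 4, 4, 54]]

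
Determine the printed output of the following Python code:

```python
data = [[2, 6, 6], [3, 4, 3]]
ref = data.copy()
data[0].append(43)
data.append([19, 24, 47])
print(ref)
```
[[2, 6, 6, 43], [3, 4, 3]]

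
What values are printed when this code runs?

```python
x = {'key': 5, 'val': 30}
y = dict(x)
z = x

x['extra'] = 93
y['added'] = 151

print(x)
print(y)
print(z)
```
{'key': 5, 'val': 30, 'extra': 93}
{'key': 5, 'val': 30, 'added': 151}
{'key': 5, 'val': 30, 'extra': 93}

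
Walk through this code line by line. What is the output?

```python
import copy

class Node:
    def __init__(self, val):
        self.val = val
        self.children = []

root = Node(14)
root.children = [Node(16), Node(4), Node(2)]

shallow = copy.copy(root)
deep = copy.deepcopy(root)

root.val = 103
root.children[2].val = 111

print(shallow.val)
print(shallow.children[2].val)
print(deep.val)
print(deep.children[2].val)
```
14
111
14
2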